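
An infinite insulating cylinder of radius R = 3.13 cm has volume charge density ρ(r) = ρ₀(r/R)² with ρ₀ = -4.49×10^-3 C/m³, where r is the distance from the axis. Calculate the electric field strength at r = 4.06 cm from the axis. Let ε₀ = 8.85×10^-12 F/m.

Coaxial Gaussian cylinder, radius r = 4.06 cm, length L (r > R, full charge per length enclosed).
λ_enc = 2π ∫₀^R ρ₀(r'/R)^2 r' dr' = 2πρ₀R²/4 = -6.91e-6 C/m.
Since E is radial and uniform over the curved surface, Φ = E·2πrL = Q_enc/ε₀ = λ_enc L/ε₀.
E = |λ_enc|/(2πε₀r) = (6.91×10^-6)/(2π·8.85×10^-12·0.0406) = 3.06×10^6 N/C.

E ≈ 3.06e6 V/m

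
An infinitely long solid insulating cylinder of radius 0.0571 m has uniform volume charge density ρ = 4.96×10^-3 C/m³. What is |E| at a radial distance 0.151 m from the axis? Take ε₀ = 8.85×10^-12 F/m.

6.05×10^6 N/C

Choose a coaxial cylinder of radius r = 0.151 m (arbitrary length L) as the Gaussian surface (r > 0.0571 m, full cross-section enclosed).
λ_enc = ρ·πR² = (4.96e-3)π(0.0571)² = 5.08×10^-5 C/m.
By Gauss's law (flux through the curved wall only), E·2πrL = λ_enc L/ε₀.
E = |λ_enc|/(2πε₀r) = (5.08×10^-5)/(2π·8.85×10^-12·0.151) = 6.05×10^6 N/C.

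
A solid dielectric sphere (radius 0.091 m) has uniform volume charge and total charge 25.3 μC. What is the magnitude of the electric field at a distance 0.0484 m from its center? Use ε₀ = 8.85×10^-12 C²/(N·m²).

|E| = 1.46×10^7 V/m

Symmetry ⇒ E = E(r) r̂. Gaussian sphere of radius r = 0.0484 m (r < R).
Only the charge within r is enclosed: Q_enc = Q·(r/R)³ = (25.3 μC)·(0.0484 m/0.091 m)³ = 3.807×10^-6 C.
Applying ∮E·dA = Q_enc/ε₀ with Φ = E(4πr²):
E = |Q_enc|/(4πε₀r²) = (3.807×10^-6)/(4π·8.85×10^-12·(0.0484)²) = 1.46×10^7 N/C.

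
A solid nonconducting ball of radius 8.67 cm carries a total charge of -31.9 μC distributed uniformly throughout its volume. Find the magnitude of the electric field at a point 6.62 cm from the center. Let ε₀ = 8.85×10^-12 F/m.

E ≈ 2.91e7 N/C

Symmetry ⇒ E = E(r) r̂. Gaussian sphere of radius r = 6.62 cm (r < R).
Only the charge within r is enclosed: Q_enc = Q·(r/R)³ = (-31.9 μC)·(6.62 cm/8.67 cm)³ = -1.42e-5 C.
Since E is radial and uniform over the Gaussian sphere, Φ = E·4πr² = Q_enc/ε₀.
E = |Q_enc|/(4πε₀r²) = (1.42e-5)/(4π·8.85×10^-12·(0.0662)²) = 2.91e7 N/C.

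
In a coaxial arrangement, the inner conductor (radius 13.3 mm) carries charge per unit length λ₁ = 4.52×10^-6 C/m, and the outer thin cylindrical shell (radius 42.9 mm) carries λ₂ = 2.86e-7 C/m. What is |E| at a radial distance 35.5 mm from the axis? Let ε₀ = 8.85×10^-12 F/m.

Take a coaxial cylindrical Gaussian surface of radius r = 35.5 mm and length L (between the conductors, 13.3 mm < r < 42.9 mm).
The shell at 42.9 mm lies outside the Gaussian surface, so λ_enc = λ₁ = 4.52×10^-6 C/m.
Gauss's law: E·2πrL = λ_enc L/ε₀.
E = |λ_enc|/(2πε₀r) = (4.52×10^-6)/(2π·8.85×10^-12·0.0355) = 2.29e6 N/C.

E ≈ 2.29×10^6 N/C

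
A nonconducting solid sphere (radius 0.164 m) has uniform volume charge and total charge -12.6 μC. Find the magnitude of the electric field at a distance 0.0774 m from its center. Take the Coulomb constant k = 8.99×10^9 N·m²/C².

E ≈ 1.99×10^6 V/m

Take a concentric spherical Gaussian surface of radius r = 0.0774 m (r < R).
For a uniform sphere the enclosed fraction is (r/R)³, so Q_enc = (-12.6 μC)(0.0774/0.164)³ = -1.325×10^-6 C.
Since E is radial and uniform over the Gaussian sphere, Φ = E·4πr² = Q_enc/ε₀.
E = k|Q_enc|/r² = (8.99×10^9)(1.325×10^-6)/(0.0774)² = 1.99×10^6 N/C.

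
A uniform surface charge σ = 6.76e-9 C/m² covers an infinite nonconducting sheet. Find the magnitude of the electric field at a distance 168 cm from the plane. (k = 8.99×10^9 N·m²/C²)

By planar symmetry E is perpendicular to the sheet and uniform; use a Gaussian pillbox with flat faces of area A on each side of the sheet.
Flux Φ = 2EA and Q_enc = σA, so 2EA = σA/ε₀ ⇒ E = |σ|/(2ε₀), independent of distance.
E = 2πk|σ| = 2π(8.99×10^9)(6.76×10^-9) = 382 N/C.

382 N/C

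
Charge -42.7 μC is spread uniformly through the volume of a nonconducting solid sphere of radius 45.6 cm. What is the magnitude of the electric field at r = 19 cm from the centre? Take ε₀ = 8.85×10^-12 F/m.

Symmetry ⇒ E = E(r) r̂. Gaussian sphere of radius r = 19 cm (r < R).
Only the charge within r is enclosed: Q_enc = Q·(r/R)³ = (-42.7 μC)·(19 cm/45.6 cm)³ = -3.089×10^-6 C.
Since E is radial and uniform over the Gaussian sphere, Φ = E·4πr² = Q_enc/ε₀.
E = |Q_enc|/(4πε₀r²) = (3.089×10^-6)/(4π·8.85×10^-12·(0.19)²) = 7.69e5 N/C.

E = 7.69×10^5 V/m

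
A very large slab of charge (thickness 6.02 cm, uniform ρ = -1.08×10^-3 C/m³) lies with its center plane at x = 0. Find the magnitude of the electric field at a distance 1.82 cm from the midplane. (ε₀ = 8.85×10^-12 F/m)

By symmetry E is perpendicular to the slab. A Gaussian pillbox from −1.82 cm to +1.82 cm (face area A) lies entirely within the slab.
Q_enc = ρ·(2x)·A and flux = 2EA, so 2EA = 2ρxA/ε₀ ⇒ E = |ρ|x/ε₀.
E = (1.08×10^-3)(0.0182)/(8.85×10^-12) = 2.22e6 N/C.

E ≈ 2.22e6 V/m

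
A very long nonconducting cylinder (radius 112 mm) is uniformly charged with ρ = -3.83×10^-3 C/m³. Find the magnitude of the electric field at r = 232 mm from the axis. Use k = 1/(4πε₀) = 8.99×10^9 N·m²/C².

|E| = 1.17×10^7 N/C

Choose a coaxial cylinder of radius r = 232 mm (arbitrary length L) as the Gaussian surface (r > 112 mm, full cross-section enclosed).
λ_enc = ρ·πR² = (-3.83×10^-3)π(0.112)² = -1.509e-4 C/m.
Gauss's law: E·2πrL = λ_enc L/ε₀.
E = 2k|λ_enc|/r = 2(8.99×10^9)(1.509×10^-4)/(0.232) = 1.17×10^7 N/C.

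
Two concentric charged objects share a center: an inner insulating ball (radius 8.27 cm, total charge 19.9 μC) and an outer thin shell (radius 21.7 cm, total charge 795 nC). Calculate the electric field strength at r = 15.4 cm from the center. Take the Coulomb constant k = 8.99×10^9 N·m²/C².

|E| = 7.54×10^6 N/C

Use a concentric Gaussian sphere at r = 15.4 cm (between the bodies, 8.27 cm < r < 21.7 cm).
The shell at 21.7 cm lies outside the Gaussian surface, so Q_enc = 19.9 μC = 1.99e-5 C.
By Gauss's law, ∮E·dA = E·4πr² = Q_enc/ε₀.
E = k|Q_enc|/r² = (8.99×10^9)(1.99×10^-5)/(0.154)² = 7.54×10^6 N/C.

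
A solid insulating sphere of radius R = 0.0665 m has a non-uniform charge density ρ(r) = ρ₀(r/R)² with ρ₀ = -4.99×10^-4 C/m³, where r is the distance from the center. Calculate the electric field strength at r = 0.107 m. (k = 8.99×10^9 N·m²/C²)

|E| ≈ 2.90×10^5 N/C

Symmetry ⇒ E = E(r) r̂. Gaussian sphere of radius r = 0.107 m (r > R, all charge enclosed).
Q_enc = 4π ∫₀^R ρ₀(r'/R)^2 r'² dr' = 4πρ₀R³/5 = -3.688×10^-7 C.
Gauss's law: E·4πr² = Q_enc/ε₀.
E = k|Q_enc|/r² = (8.99×10^9)(3.688×10^-7)/(0.107)² = 2.90×10^5 N/C.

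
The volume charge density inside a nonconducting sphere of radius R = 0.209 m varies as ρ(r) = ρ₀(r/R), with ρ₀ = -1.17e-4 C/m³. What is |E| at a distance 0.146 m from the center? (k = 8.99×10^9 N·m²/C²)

By spherical symmetry E is radial; choose a Gaussian sphere of radius r = 0.146 m (r < R).
Integrate the density: Q_enc = 4π ∫₀^r ρ₀(r'/R)^1 r'² dr' = 4πρ₀ r^4/(4·R) = -7.991e-7 C.
By Gauss's law, ∮E·dA = E·4πr² = Q_enc/ε₀.
E = k|Q_enc|/r² = (8.99×10^9)(7.991×10^-7)/(0.146)² = 3.37×10^5 N/C.

|E| = 3.37×10^5 V/m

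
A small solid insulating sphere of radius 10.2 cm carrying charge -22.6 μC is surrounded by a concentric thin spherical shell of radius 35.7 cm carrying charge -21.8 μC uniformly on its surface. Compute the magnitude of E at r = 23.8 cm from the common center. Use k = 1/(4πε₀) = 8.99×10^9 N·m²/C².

Symmetry ⇒ E = E(r) r̂. Gaussian sphere of radius r = 23.8 cm (between the bodies, 10.2 cm < r < 35.7 cm).
Only the inner charge is enclosed; the outer shell contributes nothing inside itself. Q_enc = -22.6 μC = -2.26e-5 C.
Applying ∮E·dA = Q_enc/ε₀ with Φ = E(4πr²):
E = k|Q_enc|/r² = (8.99×10^9)(2.26×10^-5)/(0.238)² = 3.59×10^6 N/C.

3.59×10^6 N/C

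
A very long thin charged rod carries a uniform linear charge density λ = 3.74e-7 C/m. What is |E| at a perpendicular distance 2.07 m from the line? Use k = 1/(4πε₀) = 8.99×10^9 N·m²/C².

By cylindrical symmetry E is radial; use a coaxial Gaussian cylinder of radius 2.07 m and length L.
Q_enc = λL, so λ_enc = 3.74×10^-7 C/m.
By Gauss's law (flux through the curved wall only), E·2πrL = λ_enc L/ε₀.
E = 2k|λ_enc|/r = 2(8.99×10^9)(3.74×10^-7)/(2.07) = 3.25×10^3 N/C.

|E| ≈ 3.25×10^3 V/m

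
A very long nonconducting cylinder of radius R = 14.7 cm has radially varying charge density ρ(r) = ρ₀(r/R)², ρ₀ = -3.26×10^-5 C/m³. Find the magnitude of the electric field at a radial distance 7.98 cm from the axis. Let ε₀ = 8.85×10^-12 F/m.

2.17e4 V/m

Take a coaxial cylindrical Gaussian surface of radius r = 7.98 cm and length L (r < R).
Integrating ρ over the cross-section to radius r: λ_enc = (2πρ₀/R²) ∫₀^r r'^3 dr' = 2πρ₀ r^4/(4·R²) = -9.61×10^-8 C/m.
By Gauss's law (flux through the curved wall only), E·2πrL = λ_enc L/ε₀.
E = |λ_enc|/(2πε₀r) = (9.61e-8)/(2π·8.85×10^-12·0.0798) = 2.17×10^4 N/C.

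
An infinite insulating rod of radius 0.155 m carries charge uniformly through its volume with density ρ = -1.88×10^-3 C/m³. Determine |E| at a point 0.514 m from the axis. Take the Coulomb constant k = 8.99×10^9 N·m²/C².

Choose a coaxial cylinder of radius r = 0.514 m (arbitrary length L) as the Gaussian surface (r > 0.155 m, full cross-section enclosed).
λ_enc = ρ·πR² = (-1.88×10^-3)π(0.155)² = -1.419e-4 C/m.
Gauss's law: E·2πrL = λ_enc L/ε₀.
E = 2k|λ_enc|/r = 2(8.99×10^9)(1.419×10^-4)/(0.514) = 4.96×10^6 N/C.

4.96e6 V/m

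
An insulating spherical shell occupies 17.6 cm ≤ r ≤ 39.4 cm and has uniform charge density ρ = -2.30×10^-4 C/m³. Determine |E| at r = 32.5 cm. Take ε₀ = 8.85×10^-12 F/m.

|E| = 2.37e6 N/C

Use a concentric Gaussian sphere at r = 32.5 cm (within the shell material, 17.6 cm < r < 39.4 cm).
Only the shell between 17.6 cm and r is enclosed: Q_enc = ρ·(4π/3)(r³ − a³) = (-2.30×10^-4)·(4π/3)·((0.325)³ − (0.176)³) = -2.782×10^-5 C.
By Gauss's law, ∮E·dA = E·4πr² = Q_enc/ε₀.
E = |Q_enc|/(4πε₀r²) = (2.782×10^-5)/(4π·8.85×10^-12·(0.325)²) = 2.37×10^6 N/C.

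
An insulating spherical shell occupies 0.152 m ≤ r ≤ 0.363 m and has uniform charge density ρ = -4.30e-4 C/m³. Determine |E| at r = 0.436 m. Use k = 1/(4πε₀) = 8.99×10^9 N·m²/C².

Take a concentric spherical Gaussian surface of radius r = 0.436 m (r > 0.363 m, enclosing the whole shell).
Q_enc = ρ·(4π/3)(b³ − a³) = (-4.30×10^-4)·(4π/3)·((0.363)³ − (0.152)³) = -7.983e-5 C.
Applying ∮E·dA = Q_enc/ε₀ with Φ = E(4πr²):
E = k|Q_enc|/r² = (8.99×10^9)(7.983e-5)/(0.436)² = 3.78×10^6 N/C.

|E| = 3.78e6 V/m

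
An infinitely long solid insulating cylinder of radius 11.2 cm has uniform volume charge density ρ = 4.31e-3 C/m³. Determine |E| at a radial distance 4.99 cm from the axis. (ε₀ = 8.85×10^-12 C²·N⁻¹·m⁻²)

1.22×10^7 N/C

Choose a coaxial cylinder of radius r = 4.99 cm (arbitrary length L) as the Gaussian surface (r < R).
Charge inside radius r per length L is ρ·πr²·L, so λ_enc = ρπr² = 3.372×10^-5 C/m.
By Gauss's law (flux through the curved wall only), E·2πrL = λ_enc L/ε₀.
E = |λ_enc|/(2πε₀r) = (3.372×10^-5)/(2π·8.85×10^-12·0.0499) = 1.22e7 N/C.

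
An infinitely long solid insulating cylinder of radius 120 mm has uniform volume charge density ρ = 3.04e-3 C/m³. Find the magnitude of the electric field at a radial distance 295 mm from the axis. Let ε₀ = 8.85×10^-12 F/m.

By cylindrical symmetry E is radial; use a coaxial Gaussian cylinder of radius 295 mm and length L (r > 120 mm, full cross-section enclosed).
λ_enc = ρ·πR² = (3.04×10^-3)π(0.12)² = 1.375e-4 C/m.
Applying ∮E·dA = Q_enc/ε₀ with the end caps contributing no flux:
E = |λ_enc|/(2πε₀r) = (1.375×10^-4)/(2π·8.85×10^-12·0.295) = 8.38×10^6 N/C.

8.38×10^6 V/m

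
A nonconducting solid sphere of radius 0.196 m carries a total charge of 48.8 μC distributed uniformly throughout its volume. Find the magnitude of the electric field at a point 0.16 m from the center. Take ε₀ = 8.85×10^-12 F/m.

|E| ≈ 9.32×10^6 V/m

By spherical symmetry E is radial; choose a Gaussian sphere of radius r = 0.16 m (r < R).
For a uniform sphere the enclosed fraction is (r/R)³, so Q_enc = (48.8 μC)(0.16/0.196)³ = 2.655e-5 C.
Since E is radial and uniform over the Gaussian sphere, Φ = E·4πr² = Q_enc/ε₀.
E = |Q_enc|/(4πε₀r²) = (2.655×10^-5)/(4π·8.85×10^-12·(0.16)²) = 9.32×10^6 N/C.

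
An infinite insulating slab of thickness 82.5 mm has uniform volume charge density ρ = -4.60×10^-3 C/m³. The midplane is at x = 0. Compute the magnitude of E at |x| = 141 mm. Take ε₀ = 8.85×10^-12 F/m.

The point |x| = 141 mm lies outside the slab (half-thickness 0.04125 m). A symmetric pillbox spanning the full slab encloses Q_enc = ρ·d·A.
Flux = 2EA ⇒ E = |ρ|d/(2ε₀), independent of distance outside.
E = (4.60e-3)(0.0825)/(2·8.85×10^-12) = 2.14×10^7 N/C.

E = 2.14e7 V/m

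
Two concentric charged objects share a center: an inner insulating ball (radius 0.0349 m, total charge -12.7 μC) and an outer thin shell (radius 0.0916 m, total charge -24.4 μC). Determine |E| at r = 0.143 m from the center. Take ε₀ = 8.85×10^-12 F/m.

Take a concentric spherical Gaussian surface of radius r = 0.143 m (r > 0.0916 m, enclosing both).
Q_enc = (-12.7 μC) + (-24.4 μC) = -3.71×10^-5 C.
Gauss's law: E·4πr² = Q_enc/ε₀.
E = |Q_enc|/(4πε₀r²) = (3.71×10^-5)/(4π·8.85×10^-12·(0.143)²) = 1.63e7 N/C.

|E| ≈ 1.63×10^7 N/C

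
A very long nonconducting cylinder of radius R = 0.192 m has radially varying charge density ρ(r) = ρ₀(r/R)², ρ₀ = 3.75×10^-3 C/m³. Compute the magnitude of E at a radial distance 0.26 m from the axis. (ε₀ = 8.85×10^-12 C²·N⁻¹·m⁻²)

|E| = 1.50e7 N/C

Coaxial Gaussian cylinder, radius r = 0.26 m, length L (r > R, full charge per length enclosed).
λ_enc = 2π ∫₀^R ρ₀(r'/R)^2 r' dr' = 2πρ₀R²/4 = 2.171×10^-4 C/m.
Since E is radial and uniform over the curved surface, Φ = E·2πrL = Q_enc/ε₀ = λ_enc L/ε₀.
E = |λ_enc|/(2πε₀r) = (2.171×10^-4)/(2π·8.85×10^-12·0.26) = 1.50e7 N/C.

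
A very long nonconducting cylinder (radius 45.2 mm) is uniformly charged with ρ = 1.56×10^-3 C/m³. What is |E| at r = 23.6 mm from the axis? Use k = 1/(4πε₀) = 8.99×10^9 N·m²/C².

|E| ≈ 2.08×10^6 V/m

By cylindrical symmetry E is radial; use a coaxial Gaussian cylinder of radius 23.6 mm and length L (r < R).
Charge inside radius r per length L is ρ·πr²·L, so λ_enc = ρπr² = 2.73×10^-6 C/m.
Applying ∮E·dA = Q_enc/ε₀ with the end caps contributing no flux:
E = 2k|λ_enc|/r = 2(8.99×10^9)(2.73×10^-6)/(0.0236) = 2.08e6 N/C.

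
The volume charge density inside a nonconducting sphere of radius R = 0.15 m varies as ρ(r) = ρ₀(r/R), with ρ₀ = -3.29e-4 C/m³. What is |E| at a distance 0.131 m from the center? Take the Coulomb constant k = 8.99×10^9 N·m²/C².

|E| = 1.06e6 N/C

By spherical symmetry E is radial; choose a Gaussian sphere of radius r = 0.131 m (r < R).
Integrate the density: Q_enc = 4π ∫₀^r ρ₀(r'/R)^1 r'² dr' = 4πρ₀ r^4/(4·R) = -2.029×10^-6 C.
Applying ∮E·dA = Q_enc/ε₀ with Φ = E(4πr²):
E = k|Q_enc|/r² = (8.99×10^9)(2.029×10^-6)/(0.131)² = 1.06e6 N/C.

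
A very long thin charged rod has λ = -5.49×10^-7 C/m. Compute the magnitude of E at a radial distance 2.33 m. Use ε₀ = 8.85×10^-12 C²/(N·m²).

Choose a coaxial cylinder of radius r = 2.33 m (arbitrary length L) as the Gaussian surface.
Q_enc = λL, so λ_enc = -5.49×10^-7 C/m.
Applying ∮E·dA = Q_enc/ε₀ with the end caps contributing no flux:
E = |λ_enc|/(2πε₀r) = (5.49×10^-7)/(2π·8.85×10^-12·2.33) = 4.24e3 N/C.

|E| ≈ 4.24×10^3 N/C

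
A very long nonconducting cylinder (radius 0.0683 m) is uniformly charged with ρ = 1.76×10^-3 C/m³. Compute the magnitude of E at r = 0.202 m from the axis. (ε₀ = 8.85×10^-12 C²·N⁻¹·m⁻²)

Coaxial Gaussian cylinder, radius r = 0.202 m, length L (r > 0.0683 m, full cross-section enclosed).
λ_enc = ρ·πR² = (1.76e-3)π(0.0683)² = 2.579×10^-5 C/m.
Applying ∮E·dA = Q_enc/ε₀ with the end caps contributing no flux:
E = |λ_enc|/(2πε₀r) = (2.579×10^-5)/(2π·8.85×10^-12·0.202) = 2.30e6 N/C.

|E| = 2.30×10^6 N/C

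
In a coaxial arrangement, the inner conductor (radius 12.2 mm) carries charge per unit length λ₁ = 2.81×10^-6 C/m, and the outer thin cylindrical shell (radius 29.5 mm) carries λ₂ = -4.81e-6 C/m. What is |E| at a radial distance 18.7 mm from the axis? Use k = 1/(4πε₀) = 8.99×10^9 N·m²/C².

E ≈ 2.70×10^6 N/C

Choose a coaxial cylinder of radius r = 18.7 mm (arbitrary length L) as the Gaussian surface (between the conductors, 12.2 mm < r < 29.5 mm).
Only the inner wire is enclosed; the outer shell contributes nothing inside itself. λ_enc = λ₁ = 2.81×10^-6 C/m.
Applying ∮E·dA = Q_enc/ε₀ with the end caps contributing no flux:
E = 2k|λ_enc|/r = 2(8.99×10^9)(2.81×10^-6)/(0.0187) = 2.70×10^6 N/C.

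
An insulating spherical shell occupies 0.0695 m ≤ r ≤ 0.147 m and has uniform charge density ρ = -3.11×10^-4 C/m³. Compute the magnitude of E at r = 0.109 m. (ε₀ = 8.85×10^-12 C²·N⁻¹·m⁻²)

|E| = 9.46e5 N/C

Use a concentric Gaussian sphere at r = 0.109 m (within the shell material, 0.0695 m < r < 0.147 m).
Only the shell between 0.0695 m and r is enclosed: Q_enc = ρ·(4π/3)(r³ − a³) = (-3.11e-4)·(4π/3)·((0.109)³ − (0.0695)³) = -1.25×10^-6 C.
Gauss's law: E·4πr² = Q_enc/ε₀.
E = |Q_enc|/(4πε₀r²) = (1.25×10^-6)/(4π·8.85×10^-12·(0.109)²) = 9.46e5 N/C.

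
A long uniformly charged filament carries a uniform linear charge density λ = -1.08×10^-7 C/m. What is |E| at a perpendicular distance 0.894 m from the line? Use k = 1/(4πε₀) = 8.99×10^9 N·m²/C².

Coaxial Gaussian cylinder, radius r = 0.894 m, length L.
Q_enc = λL, so λ_enc = -1.08e-7 C/m.
Applying ∮E·dA = Q_enc/ε₀ with the end caps contributing no flux:
E = 2k|λ_enc|/r = 2(8.99×10^9)(1.08e-7)/(0.894) = 2.17e3 N/C.

2.17e3 N/C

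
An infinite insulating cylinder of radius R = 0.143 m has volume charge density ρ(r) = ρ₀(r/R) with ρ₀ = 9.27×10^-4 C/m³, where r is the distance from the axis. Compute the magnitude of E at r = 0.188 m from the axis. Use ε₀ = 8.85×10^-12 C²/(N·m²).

E ≈ 3.80×10^6 N/C

By cylindrical symmetry E is radial; use a coaxial Gaussian cylinder of radius 0.188 m and length L (r > R, full charge per length enclosed).
λ_enc = 2π ∫₀^R ρ₀(r'/R)^1 r' dr' = 2πρ₀R²/3 = 3.97×10^-5 C/m.
Gauss's law: E·2πrL = λ_enc L/ε₀.
E = |λ_enc|/(2πε₀r) = (3.97×10^-5)/(2π·8.85×10^-12·0.188) = 3.80×10^6 N/C.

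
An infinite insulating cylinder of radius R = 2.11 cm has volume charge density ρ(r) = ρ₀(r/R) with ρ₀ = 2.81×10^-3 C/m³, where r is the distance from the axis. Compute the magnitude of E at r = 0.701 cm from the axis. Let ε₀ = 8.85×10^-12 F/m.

|E| ≈ 2.46×10^5 N/C

Choose a coaxial cylinder of radius r = 0.701 cm (arbitrary length L) as the Gaussian surface (r < R).
Integrating ρ over the cross-section to radius r: λ_enc = (2πρ₀/R) ∫₀^r r'^2 dr' = 2πρ₀ r^3/(3·R) = 9.608×10^-8 C/m.
Gauss's law: E·2πrL = λ_enc L/ε₀.
E = |λ_enc|/(2πε₀r) = (9.608e-8)/(2π·8.85×10^-12·0.00701) = 2.46×10^5 N/C.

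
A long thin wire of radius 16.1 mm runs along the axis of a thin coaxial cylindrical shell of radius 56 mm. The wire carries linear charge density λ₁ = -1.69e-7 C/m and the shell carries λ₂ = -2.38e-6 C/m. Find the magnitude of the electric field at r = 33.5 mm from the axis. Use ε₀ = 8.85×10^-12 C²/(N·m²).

Choose a coaxial cylinder of radius r = 33.5 mm (arbitrary length L) as the Gaussian surface (between the conductors, 16.1 mm < r < 56 mm).
Only the inner wire is enclosed; the outer shell contributes nothing inside itself. λ_enc = λ₁ = -1.69e-7 C/m.
By Gauss's law (flux through the curved wall only), E·2πrL = λ_enc L/ε₀.
E = |λ_enc|/(2πε₀r) = (1.69×10^-7)/(2π·8.85×10^-12·0.0335) = 9.07e4 N/C.

E ≈ 9.07×10^4 N/C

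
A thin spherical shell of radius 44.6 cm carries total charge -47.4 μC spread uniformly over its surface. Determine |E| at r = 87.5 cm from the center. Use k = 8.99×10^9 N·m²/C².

E ≈ 5.57×10^5 N/C

Take a concentric spherical Gaussian surface of radius r = 87.5 cm (r > 44.6 cm).
The entire shell is enclosed: Q_enc = -4.74e-5 C.
Since E is radial and uniform over the Gaussian sphere, Φ = E·4πr² = Q_enc/ε₀.
E = k|Q_enc|/r² = (8.99×10^9)(4.74×10^-5)/(0.875)² = 5.57e5 N/C.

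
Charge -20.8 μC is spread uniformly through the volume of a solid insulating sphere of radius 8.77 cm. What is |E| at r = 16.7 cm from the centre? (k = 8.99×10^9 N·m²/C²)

By spherical symmetry E is radial; choose a Gaussian sphere of radius r = 16.7 cm (r > R, so the entire charge is enclosed).
Q_enc = -20.8 μC = -2.08×10^-5 C.
By Gauss's law, ∮E·dA = E·4πr² = Q_enc/ε₀.
E = k|Q_enc|/r² = (8.99×10^9)(2.08×10^-5)/(0.167)² = 6.70×10^6 N/C.

E ≈ 6.70e6 N/C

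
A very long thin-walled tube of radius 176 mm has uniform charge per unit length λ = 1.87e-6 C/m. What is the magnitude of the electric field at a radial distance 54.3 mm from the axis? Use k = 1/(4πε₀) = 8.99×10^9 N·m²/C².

E = 0 (no enclosed charge)

Coaxial Gaussian cylinder, radius r = 54.3 mm, length L (r < 176 mm, inside the shell).
No charge is enclosed, so Gauss's law gives E·2πrL = 0 ⇒ E = 0.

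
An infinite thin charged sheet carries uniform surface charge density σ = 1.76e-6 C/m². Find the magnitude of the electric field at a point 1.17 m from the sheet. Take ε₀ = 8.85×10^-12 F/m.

E = 9.94×10^4 N/C

Choose a cylindrical pillbox piercing the sheet, end faces (area A) parallel to it.
Only the two end caps contribute flux: Φ = 2EA. With Q_enc = σA, Gauss's law gives E = |σ|/(2ε₀).
E = |σ|/(2ε₀) = (1.76e-6)/(2·8.85×10^-12) = 9.94e4 N/C.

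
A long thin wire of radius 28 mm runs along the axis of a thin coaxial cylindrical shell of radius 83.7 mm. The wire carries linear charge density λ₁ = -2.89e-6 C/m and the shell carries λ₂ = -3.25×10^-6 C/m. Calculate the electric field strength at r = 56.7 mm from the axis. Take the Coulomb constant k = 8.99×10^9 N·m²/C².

9.16×10^5 N/C

Coaxial Gaussian cylinder, radius r = 56.7 mm, length L (between the conductors, 28 mm < r < 83.7 mm).
The shell at 83.7 mm lies outside the Gaussian surface, so λ_enc = λ₁ = -2.89×10^-6 C/m.
Applying ∮E·dA = Q_enc/ε₀ with the end caps contributing no flux:
E = 2k|λ_enc|/r = 2(8.99×10^9)(2.89e-6)/(0.0567) = 9.16×10^5 N/C.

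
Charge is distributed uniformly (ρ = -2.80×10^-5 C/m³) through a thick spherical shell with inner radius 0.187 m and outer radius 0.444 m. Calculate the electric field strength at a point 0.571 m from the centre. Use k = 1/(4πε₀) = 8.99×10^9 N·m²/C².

2.62×10^5 N/C

Use a concentric Gaussian sphere at r = 0.571 m (r > 0.444 m, enclosing the whole shell).
Q_enc = ρ·(4π/3)(b³ − a³) = (-2.80×10^-5)·(4π/3)·((0.444)³ − (0.187)³) = -9.499×10^-6 C.
Gauss's law: E·4πr² = Q_enc/ε₀.
E = k|Q_enc|/r² = (8.99×10^9)(9.499×10^-6)/(0.571)² = 2.62×10^5 N/C.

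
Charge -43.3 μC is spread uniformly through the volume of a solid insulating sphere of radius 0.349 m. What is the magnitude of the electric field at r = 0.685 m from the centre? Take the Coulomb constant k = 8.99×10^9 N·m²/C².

E ≈ 8.30×10^5 V/m

Take a concentric spherical Gaussian surface of radius r = 0.685 m (r > R, so the entire charge is enclosed).
Q_enc = -43.3 μC = -4.33e-5 C.
Gauss's law: E·4πr² = Q_enc/ε₀.
E = k|Q_enc|/r² = (8.99×10^9)(4.33×10^-5)/(0.685)² = 8.30×10^5 N/C.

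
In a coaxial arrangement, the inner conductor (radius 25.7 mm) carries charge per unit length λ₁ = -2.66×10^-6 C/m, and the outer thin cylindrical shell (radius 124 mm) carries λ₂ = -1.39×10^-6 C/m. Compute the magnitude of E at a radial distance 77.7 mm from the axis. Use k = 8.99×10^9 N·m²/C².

E ≈ 6.16e5 N/C

Take a coaxial cylindrical Gaussian surface of radius r = 77.7 mm and length L (between the conductors, 25.7 mm < r < 124 mm).
Only the inner wire is enclosed; the outer shell contributes nothing inside itself. λ_enc = λ₁ = -2.66×10^-6 C/m.
Since E is radial and uniform over the curved surface, Φ = E·2πrL = Q_enc/ε₀ = λ_enc L/ε₀.
E = 2k|λ_enc|/r = 2(8.99×10^9)(2.66e-6)/(0.0777) = 6.16e5 N/C.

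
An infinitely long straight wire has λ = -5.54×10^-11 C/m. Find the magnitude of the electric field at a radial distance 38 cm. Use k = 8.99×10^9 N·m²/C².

By cylindrical symmetry E is radial; use a coaxial Gaussian cylinder of radius 38 cm and length L.
Q_enc = λL, so λ_enc = -5.54×10^-11 C/m.
Since E is radial and uniform over the curved surface, Φ = E·2πrL = Q_enc/ε₀ = λ_enc L/ε₀.
E = 2k|λ_enc|/r = 2(8.99×10^9)(5.54e-11)/(0.38) = 2.62 N/C.

E = 2.62 V/m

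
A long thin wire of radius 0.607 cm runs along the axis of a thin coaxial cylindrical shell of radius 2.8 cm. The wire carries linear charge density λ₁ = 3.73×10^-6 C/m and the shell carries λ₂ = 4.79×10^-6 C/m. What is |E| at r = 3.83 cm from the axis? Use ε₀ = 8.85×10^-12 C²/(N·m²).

Coaxial Gaussian cylinder, radius r = 3.83 cm, length L (r > 2.8 cm, enclosing both).
λ_enc = λ₁ + λ₂ = (3.73e-6) + (4.79×10^-6) = 8.52×10^-6 C/m.
Applying ∮E·dA = Q_enc/ε₀ with the end caps contributing no flux:
E = |λ_enc|/(2πε₀r) = (8.52×10^-6)/(2π·8.85×10^-12·0.0383) = 4.00×10^6 N/C.

|E| = 4.00×10^6 N/C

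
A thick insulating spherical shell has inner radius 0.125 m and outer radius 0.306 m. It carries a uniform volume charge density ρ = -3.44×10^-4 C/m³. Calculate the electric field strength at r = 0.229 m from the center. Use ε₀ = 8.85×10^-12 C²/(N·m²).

|E| = 2.48e6 N/C

Symmetry ⇒ E = E(r) r̂. Gaussian sphere of radius r = 0.229 m (within the shell material, 0.125 m < r < 0.306 m).
Only the shell between 0.125 m and r is enclosed: Q_enc = ρ·(4π/3)(r³ − a³) = (-3.44e-4)·(4π/3)·((0.229)³ − (0.125)³) = -1.449×10^-5 C.
Since E is radial and uniform over the Gaussian sphere, Φ = E·4πr² = Q_enc/ε₀.
E = |Q_enc|/(4πε₀r²) = (1.449×10^-5)/(4π·8.85×10^-12·(0.229)²) = 2.48×10^6 N/C.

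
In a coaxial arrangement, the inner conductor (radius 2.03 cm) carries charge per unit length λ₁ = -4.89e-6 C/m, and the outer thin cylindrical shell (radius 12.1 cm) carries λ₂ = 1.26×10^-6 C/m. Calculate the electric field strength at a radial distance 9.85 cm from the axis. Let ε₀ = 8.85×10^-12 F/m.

Take a coaxial cylindrical Gaussian surface of radius r = 9.85 cm and length L (between the conductors, 2.03 cm < r < 12.1 cm).
Only the inner wire is enclosed; the outer shell contributes nothing inside itself. λ_enc = λ₁ = -4.89×10^-6 C/m.
Since E is radial and uniform over the curved surface, Φ = E·2πrL = Q_enc/ε₀ = λ_enc L/ε₀.
E = |λ_enc|/(2πε₀r) = (4.89×10^-6)/(2π·8.85×10^-12·0.0985) = 8.93×10^5 N/C.

|E| = 8.93×10^5 V/m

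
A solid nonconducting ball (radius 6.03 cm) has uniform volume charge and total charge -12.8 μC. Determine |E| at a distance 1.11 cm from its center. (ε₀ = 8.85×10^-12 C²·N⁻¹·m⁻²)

Symmetry ⇒ E = E(r) r̂. Gaussian sphere of radius r = 1.11 cm (r < R).
Only the charge within r is enclosed: Q_enc = Q·(r/R)³ = (-12.8 μC)·(1.11 cm/6.03 cm)³ = -7.984×10^-8 C.
Applying ∮E·dA = Q_enc/ε₀ with Φ = E(4πr²):
E = |Q_enc|/(4πε₀r²) = (7.984×10^-8)/(4π·8.85×10^-12·(0.0111)²) = 5.83e6 N/C.

E = 5.83×10^6 N/C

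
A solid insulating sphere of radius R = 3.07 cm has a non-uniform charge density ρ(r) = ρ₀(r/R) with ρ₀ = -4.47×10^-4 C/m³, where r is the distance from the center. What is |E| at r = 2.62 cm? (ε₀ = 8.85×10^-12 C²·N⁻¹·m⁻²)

By spherical symmetry E is radial; choose a Gaussian sphere of radius r = 2.62 cm (r < R).
Integrate the density: Q_enc = 4π ∫₀^r ρ₀(r'/R)^1 r'² dr' = 4πρ₀ r^4/(4·R) = -2.155×10^-8 C.
Since E is radial and uniform over the Gaussian sphere, Φ = E·4πr² = Q_enc/ε₀.
E = |Q_enc|/(4πε₀r²) = (2.155×10^-8)/(4π·8.85×10^-12·(0.0262)²) = 2.82×10^5 N/C.

E ≈ 2.82×10^5 V/m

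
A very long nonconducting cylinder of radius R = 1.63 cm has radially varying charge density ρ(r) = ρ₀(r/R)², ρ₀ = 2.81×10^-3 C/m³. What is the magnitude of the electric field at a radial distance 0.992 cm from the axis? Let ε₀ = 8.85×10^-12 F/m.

Take a coaxial cylindrical Gaussian surface of radius r = 0.992 cm and length L (r < R).
Integrating ρ over the cross-section to radius r: λ_enc = (2πρ₀/R²) ∫₀^r r'^3 dr' = 2πρ₀ r^4/(4·R²) = 1.609×10^-7 C/m.
Gauss's law: E·2πrL = λ_enc L/ε₀.
E = |λ_enc|/(2πε₀r) = (1.609×10^-7)/(2π·8.85×10^-12·0.00992) = 2.92×10^5 N/C.

|E| = 2.92×10^5 N/C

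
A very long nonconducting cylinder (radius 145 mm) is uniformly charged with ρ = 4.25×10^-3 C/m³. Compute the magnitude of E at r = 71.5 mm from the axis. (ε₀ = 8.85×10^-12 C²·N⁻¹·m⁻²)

Take a coaxial cylindrical Gaussian surface of radius r = 71.5 mm and length L (r < R).
Enclosed charge per unit length: λ_enc = ρ·πr² = (4.25e-3)π(0.0715)² = 6.826×10^-5 C/m.
By Gauss's law (flux through the curved wall only), E·2πrL = λ_enc L/ε₀.
E = |λ_enc|/(2πε₀r) = (6.826×10^-5)/(2π·8.85×10^-12·0.0715) = 1.72e7 N/C.

|E| = 1.72×10^7 V/m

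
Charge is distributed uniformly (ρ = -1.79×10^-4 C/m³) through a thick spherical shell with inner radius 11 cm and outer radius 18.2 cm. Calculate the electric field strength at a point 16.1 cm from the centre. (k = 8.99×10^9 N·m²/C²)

By spherical symmetry E is radial; choose a Gaussian sphere of radius r = 16.1 cm (within the shell material, 11 cm < r < 18.2 cm).
Only the shell between 11 cm and r is enclosed: Q_enc = ρ·(4π/3)(r³ − a³) = (-1.79×10^-4)·(4π/3)·((0.161)³ − (0.11)³) = -2.131e-6 C.
Since E is radial and uniform over the Gaussian sphere, Φ = E·4πr² = Q_enc/ε₀.
E = k|Q_enc|/r² = (8.99×10^9)(2.131×10^-6)/(0.161)² = 7.39×10^5 N/C.

|E| = 7.39e5 N/C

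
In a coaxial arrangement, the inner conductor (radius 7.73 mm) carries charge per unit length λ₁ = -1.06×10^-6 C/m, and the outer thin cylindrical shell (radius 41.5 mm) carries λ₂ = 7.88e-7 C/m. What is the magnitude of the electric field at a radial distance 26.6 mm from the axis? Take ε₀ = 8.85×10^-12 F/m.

7.17e5 N/C

Choose a coaxial cylinder of radius r = 26.6 mm (arbitrary length L) as the Gaussian surface (between the conductors, 7.73 mm < r < 41.5 mm).
Only the inner wire is enclosed; the outer shell contributes nothing inside itself. λ_enc = λ₁ = -1.06e-6 C/m.
Applying ∮E·dA = Q_enc/ε₀ with the end caps contributing no flux:
E = |λ_enc|/(2πε₀r) = (1.06×10^-6)/(2π·8.85×10^-12·0.0266) = 7.17×10^5 N/C.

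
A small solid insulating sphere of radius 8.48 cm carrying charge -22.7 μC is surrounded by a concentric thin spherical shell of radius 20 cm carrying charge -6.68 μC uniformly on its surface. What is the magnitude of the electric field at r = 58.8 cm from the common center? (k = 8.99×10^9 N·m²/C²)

E = 7.64×10^5 V/m

Take a concentric spherical Gaussian surface of radius r = 58.8 cm (r > 20 cm, enclosing both).
Q_enc = (-22.7 μC) + (-6.68 μC) = -2.938×10^-5 C.
Applying ∮E·dA = Q_enc/ε₀ with Φ = E(4πr²):
E = k|Q_enc|/r² = (8.99×10^9)(2.938×10^-5)/(0.588)² = 7.64×10^5 N/C.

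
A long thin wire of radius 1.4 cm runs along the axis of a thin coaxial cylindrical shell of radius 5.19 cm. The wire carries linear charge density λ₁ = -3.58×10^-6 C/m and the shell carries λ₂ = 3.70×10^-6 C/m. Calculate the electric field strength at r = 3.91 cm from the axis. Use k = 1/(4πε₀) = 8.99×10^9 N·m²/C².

Take a coaxial cylindrical Gaussian surface of radius r = 3.91 cm and length L (between the conductors, 1.4 cm < r < 5.19 cm).
Only the inner wire is enclosed; the outer shell contributes nothing inside itself. λ_enc = λ₁ = -3.58×10^-6 C/m.
By Gauss's law (flux through the curved wall only), E·2πrL = λ_enc L/ε₀.
E = 2k|λ_enc|/r = 2(8.99×10^9)(3.58×10^-6)/(0.0391) = 1.65×10^6 N/C.

1.65×10^6 N/C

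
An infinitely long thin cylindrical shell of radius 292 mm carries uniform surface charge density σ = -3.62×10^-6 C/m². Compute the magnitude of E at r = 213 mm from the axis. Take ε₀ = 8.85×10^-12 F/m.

E = 0 (no enclosed charge)

Take a coaxial cylindrical Gaussian surface of radius r = 213 mm and length L (r < 292 mm, inside the shell).
All the surface charge lies outside this cylinder: Q_enc = 0, hence E = 0.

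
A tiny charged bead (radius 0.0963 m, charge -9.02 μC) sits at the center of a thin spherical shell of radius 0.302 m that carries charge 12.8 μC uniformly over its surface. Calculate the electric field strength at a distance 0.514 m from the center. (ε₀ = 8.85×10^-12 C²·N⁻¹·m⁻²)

|E| ≈ 1.29×10^5 V/m

Symmetry ⇒ E = E(r) r̂. Gaussian sphere of radius r = 0.514 m (r > 0.302 m, enclosing both).
Q_enc = (-9.02 μC) + (12.8 μC) = 3.78×10^-6 C.
Gauss's law: E·4πr² = Q_enc/ε₀.
E = |Q_enc|/(4πε₀r²) = (3.78e-6)/(4π·8.85×10^-12·(0.514)²) = 1.29e5 N/C.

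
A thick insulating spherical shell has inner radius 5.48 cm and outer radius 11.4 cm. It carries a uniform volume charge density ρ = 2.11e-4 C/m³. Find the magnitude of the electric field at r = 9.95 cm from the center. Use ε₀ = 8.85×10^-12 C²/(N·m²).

Take a concentric spherical Gaussian surface of radius r = 9.95 cm (within the shell material, 5.48 cm < r < 11.4 cm).
Enclosed charge is the volume from a to r: Q_enc = (4π/3)ρ(r³ − a³) = 7.252×10^-7 C.
Gauss's law: E·4πr² = Q_enc/ε₀.
E = |Q_enc|/(4πε₀r²) = (7.252×10^-7)/(4π·8.85×10^-12·(0.0995)²) = 6.59×10^5 N/C.

E = 6.59×10^5 V/m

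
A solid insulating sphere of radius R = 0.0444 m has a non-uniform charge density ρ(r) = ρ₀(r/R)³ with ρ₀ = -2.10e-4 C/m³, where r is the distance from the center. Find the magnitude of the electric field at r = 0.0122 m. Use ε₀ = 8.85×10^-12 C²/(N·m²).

By spherical symmetry E is radial; choose a Gaussian sphere of radius r = 0.0122 m (r < R).
Q_enc = ∫₀^r ρ(r')·4πr'² dr' = (4πρ₀/R³) ∫₀^r r'^5 dr' = 4πρ₀ r^6/(6·R³) = -1.657e-11 C.
Since E is radial and uniform over the Gaussian sphere, Φ = E·4πr² = Q_enc/ε₀.
E = |Q_enc|/(4πε₀r²) = (1.657e-11)/(4π·8.85×10^-12·(0.0122)²) = 1.00×10^3 N/C.

E ≈ 1.00e3 N/C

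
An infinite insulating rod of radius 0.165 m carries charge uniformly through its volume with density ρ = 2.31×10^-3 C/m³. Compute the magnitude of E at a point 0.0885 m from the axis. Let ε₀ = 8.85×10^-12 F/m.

E = 1.15×10^7 N/C

Choose a coaxial cylinder of radius r = 0.0885 m (arbitrary length L) as the Gaussian surface (r < R).
Charge inside radius r per length L is ρ·πr²·L, so λ_enc = ρπr² = 5.684e-5 C/m.
Applying ∮E·dA = Q_enc/ε₀ with the end caps contributing no flux:
E = |λ_enc|/(2πε₀r) = (5.684×10^-5)/(2π·8.85×10^-12·0.0885) = 1.15×10^7 N/C.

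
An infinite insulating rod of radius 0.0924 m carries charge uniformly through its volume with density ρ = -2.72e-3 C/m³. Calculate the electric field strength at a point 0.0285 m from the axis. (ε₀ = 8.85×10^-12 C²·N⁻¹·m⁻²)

Coaxial Gaussian cylinder, radius r = 0.0285 m, length L (r < R).
Charge inside radius r per length L is ρ·πr²·L, so λ_enc = ρπr² = -6.941e-6 C/m.
Gauss's law: E·2πrL = λ_enc L/ε₀.
E = |λ_enc|/(2πε₀r) = (6.941×10^-6)/(2π·8.85×10^-12·0.0285) = 4.38e6 N/C.

E = 4.38×10^6 N/C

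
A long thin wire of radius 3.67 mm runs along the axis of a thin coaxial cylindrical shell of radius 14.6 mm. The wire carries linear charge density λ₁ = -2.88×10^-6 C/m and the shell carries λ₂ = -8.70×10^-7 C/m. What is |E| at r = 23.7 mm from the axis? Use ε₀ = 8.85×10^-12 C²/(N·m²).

|E| ≈ 2.85e6 V/m

Coaxial Gaussian cylinder, radius r = 23.7 mm, length L (r > 14.6 mm, enclosing both).
λ_enc = λ₁ + λ₂ = (-2.88×10^-6) + (-8.70×10^-7) = -3.75×10^-6 C/m.
Since E is radial and uniform over the curved surface, Φ = E·2πrL = Q_enc/ε₀ = λ_enc L/ε₀.
E = |λ_enc|/(2πε₀r) = (3.75×10^-6)/(2π·8.85×10^-12·0.0237) = 2.85e6 N/C.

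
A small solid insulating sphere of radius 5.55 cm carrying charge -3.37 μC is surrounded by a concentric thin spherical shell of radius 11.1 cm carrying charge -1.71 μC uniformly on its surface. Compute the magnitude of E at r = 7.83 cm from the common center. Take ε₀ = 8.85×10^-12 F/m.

E ≈ 4.94e6 N/C

Symmetry ⇒ E = E(r) r̂. Gaussian sphere of radius r = 7.83 cm (between the bodies, 5.55 cm < r < 11.1 cm).
The shell at 11.1 cm lies outside the Gaussian surface, so Q_enc = -3.37 μC = -3.37×10^-6 C.
By Gauss's law, ∮E·dA = E·4πr² = Q_enc/ε₀.
E = |Q_enc|/(4πε₀r²) = (3.37×10^-6)/(4π·8.85×10^-12·(0.0783)²) = 4.94e6 N/C.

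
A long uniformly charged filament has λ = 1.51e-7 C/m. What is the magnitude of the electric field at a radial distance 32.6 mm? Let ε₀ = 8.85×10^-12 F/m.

By cylindrical symmetry E is radial; use a coaxial Gaussian cylinder of radius 32.6 mm and length L.
Q_enc = λL, so λ_enc = 1.51×10^-7 C/m.
Since E is radial and uniform over the curved surface, Φ = E·2πrL = Q_enc/ε₀ = λ_enc L/ε₀.
E = |λ_enc|/(2πε₀r) = (1.51e-7)/(2π·8.85×10^-12·0.0326) = 8.33×10^4 N/C.

|E| ≈ 8.33×10^4 N/C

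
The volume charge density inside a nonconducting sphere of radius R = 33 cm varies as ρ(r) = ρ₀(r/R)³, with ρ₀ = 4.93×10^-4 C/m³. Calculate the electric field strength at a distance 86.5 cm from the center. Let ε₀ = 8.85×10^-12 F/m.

By spherical symmetry E is radial; choose a Gaussian sphere of radius r = 86.5 cm (r > R, all charge enclosed).
Q_enc = 4π ∫₀^R ρ₀(r'/R)^3 r'² dr' = 4πρ₀R³/6 = 3.711×10^-5 C.
Since E is radial and uniform over the Gaussian sphere, Φ = E·4πr² = Q_enc/ε₀.
E = |Q_enc|/(4πε₀r²) = (3.711×10^-5)/(4π·8.85×10^-12·(0.865)²) = 4.46×10^5 N/C.

E = 4.46×10^5 N/C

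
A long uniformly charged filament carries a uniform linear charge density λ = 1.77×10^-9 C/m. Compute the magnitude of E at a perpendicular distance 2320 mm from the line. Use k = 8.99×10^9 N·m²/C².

E ≈ 13.7 N/C

Choose a coaxial cylinder of radius r = 2320 mm (arbitrary length L) as the Gaussian surface.
Q_enc = λL, so λ_enc = 1.77×10^-9 C/m.
Since E is radial and uniform over the curved surface, Φ = E·2πrL = Q_enc/ε₀ = λ_enc L/ε₀.
E = 2k|λ_enc|/r = 2(8.99×10^9)(1.77e-9)/(2.32) = 13.7 N/C.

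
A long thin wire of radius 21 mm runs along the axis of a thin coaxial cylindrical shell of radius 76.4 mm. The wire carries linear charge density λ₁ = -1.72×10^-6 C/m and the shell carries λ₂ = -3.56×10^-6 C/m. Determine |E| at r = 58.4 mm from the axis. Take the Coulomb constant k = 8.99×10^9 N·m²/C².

|E| ≈ 5.30e5 N/C

Coaxial Gaussian cylinder, radius r = 58.4 mm, length L (between the conductors, 21 mm < r < 76.4 mm).
Only the inner wire is enclosed; the outer shell contributes nothing inside itself. λ_enc = λ₁ = -1.72×10^-6 C/m.
Since E is radial and uniform over the curved surface, Φ = E·2πrL = Q_enc/ε₀ = λ_enc L/ε₀.
E = 2k|λ_enc|/r = 2(8.99×10^9)(1.72×10^-6)/(0.0584) = 5.30e5 N/C.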